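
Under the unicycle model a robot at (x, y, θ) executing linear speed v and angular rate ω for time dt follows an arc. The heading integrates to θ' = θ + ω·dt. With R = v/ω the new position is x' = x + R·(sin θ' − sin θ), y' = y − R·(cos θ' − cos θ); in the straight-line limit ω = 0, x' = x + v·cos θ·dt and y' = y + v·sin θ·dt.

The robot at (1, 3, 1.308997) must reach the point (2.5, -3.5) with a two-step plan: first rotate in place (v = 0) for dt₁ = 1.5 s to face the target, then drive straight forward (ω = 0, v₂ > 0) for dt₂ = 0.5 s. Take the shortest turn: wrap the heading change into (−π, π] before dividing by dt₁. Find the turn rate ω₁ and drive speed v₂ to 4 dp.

ω₁ = -1.7687, v₂ = 13.3417

heading to target = atan2(-3.5−3, 2.5−1) = -1.3440
Δθ = wrap(-1.3440 − 1.3090) = -2.6530; ω₁ = Δθ/dt₁ = -1.7687
distance = √((2.5−1)² + (-3.5−3)²) = 6.6708; v₂ = distance/dt₂ = 13.3417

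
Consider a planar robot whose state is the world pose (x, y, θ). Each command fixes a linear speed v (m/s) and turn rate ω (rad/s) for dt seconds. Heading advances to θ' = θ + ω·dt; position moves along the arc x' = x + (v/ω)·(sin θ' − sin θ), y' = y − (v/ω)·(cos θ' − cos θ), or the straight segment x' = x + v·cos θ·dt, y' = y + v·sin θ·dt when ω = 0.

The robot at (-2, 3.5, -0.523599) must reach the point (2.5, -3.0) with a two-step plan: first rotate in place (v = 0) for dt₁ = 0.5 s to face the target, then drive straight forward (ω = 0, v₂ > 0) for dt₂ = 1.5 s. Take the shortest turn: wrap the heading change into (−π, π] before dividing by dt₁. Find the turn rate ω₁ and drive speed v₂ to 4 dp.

heading to target = atan2(-3−3.5, 2.5−-2) = -0.9653
Δθ = wrap(-0.9653 − -0.5236) = -0.4417; ω₁ = Δθ/dt₁ = -0.8833
distance = √((2.5−-2)² + (-3−3.5)²) = 7.9057; v₂ = distance/dt₂ = 5.2705

ω₁ = -0.8833, v₂ = 5.2705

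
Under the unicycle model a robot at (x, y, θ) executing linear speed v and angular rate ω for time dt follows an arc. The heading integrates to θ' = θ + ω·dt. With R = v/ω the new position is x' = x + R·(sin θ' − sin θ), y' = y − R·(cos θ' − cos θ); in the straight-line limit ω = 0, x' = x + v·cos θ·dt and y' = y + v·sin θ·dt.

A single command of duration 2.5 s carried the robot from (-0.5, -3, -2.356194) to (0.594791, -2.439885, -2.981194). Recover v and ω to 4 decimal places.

v = -0.5000, ω = -0.2500

Δθ = -2.981194 − -2.356194 = -0.625000
ω = Δθ/dt = -0.625000/2.5 = -0.2500
R = Δx/(sin θ' − sin θ) = 2.0000
v = R·ω = 2.0000·-0.2500 = -0.5000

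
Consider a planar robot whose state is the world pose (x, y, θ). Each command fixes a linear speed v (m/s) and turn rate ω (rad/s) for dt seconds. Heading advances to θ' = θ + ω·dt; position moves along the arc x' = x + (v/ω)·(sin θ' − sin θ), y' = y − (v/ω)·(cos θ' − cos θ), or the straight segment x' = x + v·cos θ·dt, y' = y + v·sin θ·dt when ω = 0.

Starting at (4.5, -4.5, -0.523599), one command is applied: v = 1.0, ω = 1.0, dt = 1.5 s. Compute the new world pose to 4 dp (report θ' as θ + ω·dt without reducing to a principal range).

θ' = -0.5236 + 1.0·1.5 = 0.9764
R = v/ω = 1.0/1.0 = 1.0000
x' = 4.5 + 1.0000·(sin 0.9764 − sin -0.5236) = 5.8285
y' = -4.5 − 1.0000·(cos 0.9764 − cos -0.5236) = -4.1940

(5.8285, -4.1940, 0.9764)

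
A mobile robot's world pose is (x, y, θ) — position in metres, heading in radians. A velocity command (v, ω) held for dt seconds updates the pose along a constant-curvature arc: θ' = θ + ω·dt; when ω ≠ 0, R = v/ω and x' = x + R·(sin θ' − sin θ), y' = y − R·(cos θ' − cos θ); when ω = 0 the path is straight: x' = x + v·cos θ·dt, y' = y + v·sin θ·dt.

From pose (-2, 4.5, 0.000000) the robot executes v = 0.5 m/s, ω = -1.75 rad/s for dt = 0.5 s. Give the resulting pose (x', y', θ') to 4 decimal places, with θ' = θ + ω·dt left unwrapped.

(-1.7807, 4.3974, -0.8750)

θ' = 0.0000 + -1.75·0.5 = -0.8750
R = v/ω = 0.5/-1.75 = -0.2857
x' = -2 + -0.2857·(sin -0.8750 − sin 0.0000) = -1.7807
y' = 4.5 − -0.2857·(cos -0.8750 − cos 0.0000) = 4.3974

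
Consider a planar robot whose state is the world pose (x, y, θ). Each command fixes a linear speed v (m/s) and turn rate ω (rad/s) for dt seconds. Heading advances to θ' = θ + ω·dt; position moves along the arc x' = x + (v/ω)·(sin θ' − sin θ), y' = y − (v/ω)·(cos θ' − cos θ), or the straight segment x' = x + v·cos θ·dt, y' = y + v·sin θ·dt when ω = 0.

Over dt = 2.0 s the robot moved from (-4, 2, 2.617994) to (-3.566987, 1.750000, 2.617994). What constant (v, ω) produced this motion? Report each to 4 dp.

v = -0.2500, ω = 0.0000

Δθ = 2.617994 − 2.617994 = 0.000000
ω = Δθ/dt = 0.000000/2.0 = 0.0000
ω = 0 → v = (Δx·cos θ + Δy·sin θ)/dt = -0.2500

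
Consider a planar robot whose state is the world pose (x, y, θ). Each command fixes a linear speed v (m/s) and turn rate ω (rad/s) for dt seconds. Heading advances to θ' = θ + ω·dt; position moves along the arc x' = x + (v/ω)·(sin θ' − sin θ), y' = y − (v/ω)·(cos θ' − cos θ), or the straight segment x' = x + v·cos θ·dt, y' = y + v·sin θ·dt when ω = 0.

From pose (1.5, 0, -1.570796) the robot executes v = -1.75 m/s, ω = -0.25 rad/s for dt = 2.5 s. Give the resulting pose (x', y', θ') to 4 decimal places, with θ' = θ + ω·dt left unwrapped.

(2.8233, 4.0957, -2.1958)

θ' = -1.5708 + -0.25·2.5 = -2.1958
R = v/ω = -1.75/-0.25 = 7.0000
x' = 1.5 + 7.0000·(sin -2.1958 − sin -1.5708) = 2.8233
y' = 0 − 7.0000·(cos -2.1958 − cos -1.5708) = 4.0957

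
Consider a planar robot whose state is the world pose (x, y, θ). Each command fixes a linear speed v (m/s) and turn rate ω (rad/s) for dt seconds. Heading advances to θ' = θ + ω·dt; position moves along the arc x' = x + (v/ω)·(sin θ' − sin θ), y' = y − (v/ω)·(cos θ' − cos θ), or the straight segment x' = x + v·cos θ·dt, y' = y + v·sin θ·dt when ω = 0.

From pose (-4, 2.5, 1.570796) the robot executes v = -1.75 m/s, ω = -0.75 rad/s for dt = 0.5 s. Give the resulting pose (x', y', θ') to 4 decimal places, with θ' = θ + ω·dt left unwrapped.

(-4.1621, 1.6454, 1.1958)

θ' = 1.5708 + -0.75·0.5 = 1.1958
R = v/ω = -1.75/-0.75 = 2.3333
x' = -4 + 2.3333·(sin 1.1958 − sin 1.5708) = -4.1621
y' = 2.5 − 2.3333·(cos 1.1958 − cos 1.5708) = 1.6454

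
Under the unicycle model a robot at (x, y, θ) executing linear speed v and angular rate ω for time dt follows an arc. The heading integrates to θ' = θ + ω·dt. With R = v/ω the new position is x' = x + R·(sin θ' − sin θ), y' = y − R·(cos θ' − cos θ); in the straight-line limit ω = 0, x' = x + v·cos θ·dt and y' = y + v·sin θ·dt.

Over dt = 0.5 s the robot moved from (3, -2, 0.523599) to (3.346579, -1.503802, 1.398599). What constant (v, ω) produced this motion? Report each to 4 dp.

Δθ = 1.398599 − 0.523599 = 0.875000
ω = Δθ/dt = 0.875000/0.5 = 1.7500
R = −Δy/(cos θ' − cos θ) = 0.7143
v = R·ω = 0.7143·1.7500 = 1.2500

v = 1.2500, ω = 1.7500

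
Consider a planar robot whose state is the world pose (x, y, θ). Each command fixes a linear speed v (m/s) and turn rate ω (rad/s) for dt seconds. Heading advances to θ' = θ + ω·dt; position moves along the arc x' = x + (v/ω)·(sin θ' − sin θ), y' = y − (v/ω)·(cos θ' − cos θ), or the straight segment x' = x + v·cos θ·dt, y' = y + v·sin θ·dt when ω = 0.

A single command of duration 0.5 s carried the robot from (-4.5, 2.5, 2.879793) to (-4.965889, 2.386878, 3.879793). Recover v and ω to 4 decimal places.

Δθ = 3.879793 − 2.879793 = 1.000000
ω = Δθ/dt = 1.000000/0.5 = 2.0000
R = Δx/(sin θ' − sin θ) = 0.5000
v = R·ω = 0.5000·2.0000 = 1.0000

v = 1.0000, ω = 2.0000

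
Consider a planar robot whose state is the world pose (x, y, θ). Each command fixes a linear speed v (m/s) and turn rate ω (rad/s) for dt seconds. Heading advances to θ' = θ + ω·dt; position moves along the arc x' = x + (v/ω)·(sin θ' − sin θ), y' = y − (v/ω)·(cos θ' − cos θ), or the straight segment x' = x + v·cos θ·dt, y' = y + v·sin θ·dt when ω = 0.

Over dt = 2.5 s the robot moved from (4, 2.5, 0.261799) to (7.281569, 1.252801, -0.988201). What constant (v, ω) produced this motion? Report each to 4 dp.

Δθ = -0.988201 − 0.261799 = -1.250000
ω = Δθ/dt = -1.250000/2.5 = -0.5000
R = Δx/(sin θ' − sin θ) = -3.0000
v = R·ω = -3.0000·-0.5000 = 1.5000

v = 1.5000, ω = -0.5000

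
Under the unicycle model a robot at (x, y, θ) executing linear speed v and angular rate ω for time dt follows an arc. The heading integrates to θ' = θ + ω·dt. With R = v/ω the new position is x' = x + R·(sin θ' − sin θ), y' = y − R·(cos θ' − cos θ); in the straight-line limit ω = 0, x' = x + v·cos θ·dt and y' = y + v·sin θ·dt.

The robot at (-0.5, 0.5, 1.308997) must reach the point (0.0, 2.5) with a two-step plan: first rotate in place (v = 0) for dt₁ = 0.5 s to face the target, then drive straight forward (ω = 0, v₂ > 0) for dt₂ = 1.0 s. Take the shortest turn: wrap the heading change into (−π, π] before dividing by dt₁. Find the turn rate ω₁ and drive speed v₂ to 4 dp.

ω₁ = 0.0336, v₂ = 2.0616

heading to target = atan2(2.5−0.5, 0−-0.5) = 1.3258
Δθ = wrap(1.3258 − 1.3090) = 0.0168; ω₁ = Δθ/dt₁ = 0.0336
distance = √((0−-0.5)² + (2.5−0.5)²) = 2.0616; v₂ = distance/dt₂ = 2.0616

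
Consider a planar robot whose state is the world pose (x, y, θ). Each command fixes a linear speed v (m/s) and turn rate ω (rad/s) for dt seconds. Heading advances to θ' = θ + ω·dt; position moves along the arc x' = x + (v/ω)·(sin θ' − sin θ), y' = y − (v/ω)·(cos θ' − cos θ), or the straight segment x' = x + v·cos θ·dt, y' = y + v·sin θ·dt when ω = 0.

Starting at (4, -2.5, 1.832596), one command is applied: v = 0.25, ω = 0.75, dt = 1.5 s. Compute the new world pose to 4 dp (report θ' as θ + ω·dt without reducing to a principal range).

θ' = 1.8326 + 0.75·1.5 = 2.9576
R = v/ω = 0.25/0.75 = 0.3333
x' = 4 + 0.3333·(sin 2.9576 − sin 1.8326) = 3.7390
y' = -2.5 − 0.3333·(cos 2.9576 − cos 1.8326) = -2.2586

(3.7390, -2.2586, 2.9576)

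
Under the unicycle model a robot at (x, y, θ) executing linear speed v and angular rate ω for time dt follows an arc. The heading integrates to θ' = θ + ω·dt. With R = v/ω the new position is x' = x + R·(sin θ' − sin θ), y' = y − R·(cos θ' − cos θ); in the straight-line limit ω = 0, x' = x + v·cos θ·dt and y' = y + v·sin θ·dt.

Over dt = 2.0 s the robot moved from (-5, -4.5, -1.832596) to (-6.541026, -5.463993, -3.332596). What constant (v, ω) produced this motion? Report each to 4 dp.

Δθ = -3.332596 − -1.832596 = -1.500000
ω = Δθ/dt = -1.500000/2.0 = -0.7500
R = Δx/(sin θ' − sin θ) = -1.3333
v = R·ω = -1.3333·-0.7500 = 1.0000

v = 1.0000, ω = -0.7500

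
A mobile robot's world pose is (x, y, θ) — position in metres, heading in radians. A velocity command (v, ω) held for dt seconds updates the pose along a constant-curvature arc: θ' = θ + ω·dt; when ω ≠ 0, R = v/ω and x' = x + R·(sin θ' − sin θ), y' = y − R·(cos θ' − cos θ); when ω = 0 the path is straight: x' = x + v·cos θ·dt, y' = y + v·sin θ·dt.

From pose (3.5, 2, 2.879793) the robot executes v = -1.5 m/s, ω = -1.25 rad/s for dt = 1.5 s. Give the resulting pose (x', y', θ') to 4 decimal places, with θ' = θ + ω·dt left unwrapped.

(4.2023, 0.1974, 1.0048)

θ' = 2.8798 + -1.25·1.5 = 1.0048
R = v/ω = -1.5/-1.25 = 1.2000
x' = 3.5 + 1.2000·(sin 1.0048 − sin 2.8798) = 4.2023
y' = 2 − 1.2000·(cos 1.0048 − cos 2.8798) = 0.1974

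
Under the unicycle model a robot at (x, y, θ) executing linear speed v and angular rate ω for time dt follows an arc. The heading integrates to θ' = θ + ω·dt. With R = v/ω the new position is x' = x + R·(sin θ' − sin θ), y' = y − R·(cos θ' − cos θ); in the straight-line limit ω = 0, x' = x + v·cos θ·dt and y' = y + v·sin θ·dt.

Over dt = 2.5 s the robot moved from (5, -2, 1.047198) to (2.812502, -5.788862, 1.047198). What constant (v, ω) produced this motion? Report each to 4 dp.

Δθ = 1.047198 − 1.047198 = 0.000000
ω = Δθ/dt = 0.000000/2.5 = 0.0000
ω = 0 → v = (Δx·cos θ + Δy·sin θ)/dt = -1.7500

v = -1.7500, ω = 0.0000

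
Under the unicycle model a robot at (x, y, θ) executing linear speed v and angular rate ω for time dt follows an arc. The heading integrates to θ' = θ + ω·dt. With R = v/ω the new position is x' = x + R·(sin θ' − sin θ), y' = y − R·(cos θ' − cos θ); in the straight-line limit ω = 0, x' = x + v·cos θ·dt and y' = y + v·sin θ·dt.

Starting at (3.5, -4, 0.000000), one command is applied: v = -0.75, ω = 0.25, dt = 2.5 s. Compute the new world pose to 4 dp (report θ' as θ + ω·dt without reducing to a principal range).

(1.7447, -4.5671, 0.6250)

θ' = 0.0000 + 0.25·2.5 = 0.6250
R = v/ω = -0.75/0.25 = -3.0000
x' = 3.5 + -3.0000·(sin 0.6250 − sin 0.0000) = 1.7447
y' = -4 − -3.0000·(cos 0.6250 − cos 0.0000) = -4.5671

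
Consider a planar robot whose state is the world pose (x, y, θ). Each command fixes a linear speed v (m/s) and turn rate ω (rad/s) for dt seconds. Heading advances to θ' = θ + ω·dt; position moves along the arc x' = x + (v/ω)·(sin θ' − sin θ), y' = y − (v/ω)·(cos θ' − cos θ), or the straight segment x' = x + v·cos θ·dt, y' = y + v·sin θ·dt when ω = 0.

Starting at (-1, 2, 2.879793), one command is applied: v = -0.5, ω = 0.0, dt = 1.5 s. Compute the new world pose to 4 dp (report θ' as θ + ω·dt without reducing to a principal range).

θ' = 2.8798 + 0.0·1.5 = 2.8798
ω = 0 → straight: x' = -1 + -0.5·cos(2.8798)·1.5 = -0.2756
y' = 2 + -0.5·sin(2.8798)·1.5 = 1.8059

(-0.2756, 1.8059, 2.8798)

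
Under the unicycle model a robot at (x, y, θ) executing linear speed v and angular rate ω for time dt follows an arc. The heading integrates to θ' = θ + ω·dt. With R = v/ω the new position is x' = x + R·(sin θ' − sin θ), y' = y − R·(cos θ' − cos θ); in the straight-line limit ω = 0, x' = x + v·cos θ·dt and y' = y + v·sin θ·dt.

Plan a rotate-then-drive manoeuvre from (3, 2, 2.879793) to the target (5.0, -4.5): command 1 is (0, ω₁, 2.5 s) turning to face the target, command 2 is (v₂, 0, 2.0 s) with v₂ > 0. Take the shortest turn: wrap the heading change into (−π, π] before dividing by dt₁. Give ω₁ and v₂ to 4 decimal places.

heading to target = atan2(-4.5−2, 5−3) = -1.2723
Δθ = wrap(-1.2723 − 2.8798) = 2.1311; ω₁ = Δθ/dt₁ = 0.8524
distance = √((5−3)² + (-4.5−2)²) = 6.8007; v₂ = distance/dt₂ = 3.4004

ω₁ = 0.8524, v₂ = 3.4004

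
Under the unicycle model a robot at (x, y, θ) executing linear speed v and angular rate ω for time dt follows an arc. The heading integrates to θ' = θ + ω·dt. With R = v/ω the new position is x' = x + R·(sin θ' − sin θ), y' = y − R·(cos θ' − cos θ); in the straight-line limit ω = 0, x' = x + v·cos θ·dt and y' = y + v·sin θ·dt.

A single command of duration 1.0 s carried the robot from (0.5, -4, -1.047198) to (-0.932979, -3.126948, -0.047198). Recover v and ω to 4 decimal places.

v = -1.7500, ω = 1.0000

Δθ = -0.047198 − -1.047198 = 1.000000
ω = Δθ/dt = 1.000000/1.0 = 1.0000
R = Δx/(sin θ' − sin θ) = -1.7500
v = R·ω = -1.7500·1.0000 = -1.7500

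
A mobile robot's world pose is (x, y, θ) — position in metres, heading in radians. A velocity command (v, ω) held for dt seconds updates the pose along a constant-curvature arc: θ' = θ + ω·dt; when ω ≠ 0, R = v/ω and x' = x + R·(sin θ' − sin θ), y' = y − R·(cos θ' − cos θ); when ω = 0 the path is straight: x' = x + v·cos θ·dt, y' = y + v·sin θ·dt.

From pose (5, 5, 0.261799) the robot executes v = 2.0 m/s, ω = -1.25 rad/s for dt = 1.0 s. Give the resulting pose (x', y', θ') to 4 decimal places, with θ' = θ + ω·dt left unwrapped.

(6.7502, 4.3348, -0.9882)

θ' = 0.2618 + -1.25·1.0 = -0.9882
R = v/ω = 2.0/-1.25 = -1.6000
x' = 5 + -1.6000·(sin -0.9882 − sin 0.2618) = 6.7502
y' = 5 − -1.6000·(cos -0.9882 − cos 0.2618) = 4.3348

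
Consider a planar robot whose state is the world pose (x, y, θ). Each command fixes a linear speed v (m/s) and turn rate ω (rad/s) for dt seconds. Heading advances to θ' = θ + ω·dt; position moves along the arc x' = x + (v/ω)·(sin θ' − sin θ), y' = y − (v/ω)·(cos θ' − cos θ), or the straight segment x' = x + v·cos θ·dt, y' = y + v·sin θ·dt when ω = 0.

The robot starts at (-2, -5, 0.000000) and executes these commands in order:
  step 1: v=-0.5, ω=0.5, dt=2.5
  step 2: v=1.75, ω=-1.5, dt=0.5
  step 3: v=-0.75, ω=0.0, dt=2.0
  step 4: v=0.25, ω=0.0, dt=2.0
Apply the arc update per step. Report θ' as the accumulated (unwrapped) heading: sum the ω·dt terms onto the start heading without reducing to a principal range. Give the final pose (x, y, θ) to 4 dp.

step 1: θ'=1.2500 (R=-1.0000) → pose (-2.9490, -5.6847, 1.2500)
step 2: θ'=0.5000 (R=-1.1667) → pose (-2.4012, -5.0287, 0.5000)
step 3: θ'=0.5000 (straight) → pose (-3.7175, -5.7478, 0.5000)
step 4: θ'=0.5000 (straight) → pose (-3.2787, -5.5081, 0.5000)

(-3.2787, -5.5081, 0.5000)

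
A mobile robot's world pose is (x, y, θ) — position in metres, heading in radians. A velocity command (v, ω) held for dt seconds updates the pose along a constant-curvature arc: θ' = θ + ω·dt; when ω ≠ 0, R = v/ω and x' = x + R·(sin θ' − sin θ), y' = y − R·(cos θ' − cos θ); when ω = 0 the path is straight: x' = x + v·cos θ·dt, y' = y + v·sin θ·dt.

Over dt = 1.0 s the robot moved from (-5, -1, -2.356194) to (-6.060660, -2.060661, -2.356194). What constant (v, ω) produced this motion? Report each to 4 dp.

v = 1.5000, ω = 0.0000

Δθ = -2.356194 − -2.356194 = 0.000000
ω = Δθ/dt = 0.000000/1.0 = 0.0000
ω = 0 → v = (Δx·cos θ + Δy·sin θ)/dt = 1.5000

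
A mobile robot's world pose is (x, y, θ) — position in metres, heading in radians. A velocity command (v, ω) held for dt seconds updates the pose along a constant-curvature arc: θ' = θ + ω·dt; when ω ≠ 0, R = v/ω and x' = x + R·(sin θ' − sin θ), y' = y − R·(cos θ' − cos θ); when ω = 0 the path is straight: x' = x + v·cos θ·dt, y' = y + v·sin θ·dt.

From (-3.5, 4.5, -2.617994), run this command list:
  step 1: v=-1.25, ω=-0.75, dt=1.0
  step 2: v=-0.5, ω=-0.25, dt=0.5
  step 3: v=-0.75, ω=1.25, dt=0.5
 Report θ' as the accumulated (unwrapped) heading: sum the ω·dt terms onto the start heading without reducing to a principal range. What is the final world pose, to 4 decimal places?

step 1: θ'=-3.3680 (R=1.6667) → pose (-2.2925, 4.6808, -3.3680)
step 2: θ'=-3.4930 (R=2.0000) → pose (-2.0531, 4.6096, -3.4930)
step 3: θ'=-2.8680 (R=-0.6000) → pose (-1.6844, 4.5952, -2.8680)

(-1.6844, 4.5952, -2.8680)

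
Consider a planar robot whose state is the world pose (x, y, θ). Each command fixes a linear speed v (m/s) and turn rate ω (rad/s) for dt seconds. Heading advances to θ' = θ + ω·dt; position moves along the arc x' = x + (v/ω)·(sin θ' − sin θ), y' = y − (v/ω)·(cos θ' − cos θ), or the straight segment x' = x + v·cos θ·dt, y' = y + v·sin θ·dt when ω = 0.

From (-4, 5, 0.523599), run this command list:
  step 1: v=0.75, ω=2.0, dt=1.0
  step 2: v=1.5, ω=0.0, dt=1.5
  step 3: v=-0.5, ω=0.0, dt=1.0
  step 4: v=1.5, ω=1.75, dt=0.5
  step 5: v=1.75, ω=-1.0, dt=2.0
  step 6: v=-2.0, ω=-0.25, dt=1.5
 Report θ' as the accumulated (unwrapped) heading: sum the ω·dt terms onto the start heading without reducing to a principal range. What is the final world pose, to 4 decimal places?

step 1: θ'=2.5236 (R=0.3750) → pose (-3.9702, 5.6304, 2.5236)
step 2: θ'=2.5236 (straight) → pose (-5.8041, 6.9341, 2.5236)
step 3: θ'=2.5236 (straight) → pose (-5.3965, 6.6444, 2.5236)
step 4: θ'=3.3986 (R=0.8571) → pose (-6.1111, 6.7747, 3.3986)
step 5: θ'=1.3986 (R=-1.7500) → pose (-8.2800, 8.7671, 1.3986)
step 6: θ'=1.0236 (R=8.0000) → pose (-9.3298, 5.9755, 1.0236)

(-9.3298, 5.9755, 1.0236)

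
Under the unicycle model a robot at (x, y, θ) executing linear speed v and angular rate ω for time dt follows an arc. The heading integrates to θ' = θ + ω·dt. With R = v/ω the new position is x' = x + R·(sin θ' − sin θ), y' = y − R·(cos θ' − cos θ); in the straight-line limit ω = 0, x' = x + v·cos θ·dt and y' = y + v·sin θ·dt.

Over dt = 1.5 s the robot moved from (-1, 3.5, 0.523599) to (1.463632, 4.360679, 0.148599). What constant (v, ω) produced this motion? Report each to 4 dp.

Δθ = 0.148599 − 0.523599 = -0.375000
ω = Δθ/dt = -0.375000/1.5 = -0.2500
R = Δx/(sin θ' − sin θ) = -7.0000
v = R·ω = -7.0000·-0.2500 = 1.7500

v = 1.7500, ω = -0.2500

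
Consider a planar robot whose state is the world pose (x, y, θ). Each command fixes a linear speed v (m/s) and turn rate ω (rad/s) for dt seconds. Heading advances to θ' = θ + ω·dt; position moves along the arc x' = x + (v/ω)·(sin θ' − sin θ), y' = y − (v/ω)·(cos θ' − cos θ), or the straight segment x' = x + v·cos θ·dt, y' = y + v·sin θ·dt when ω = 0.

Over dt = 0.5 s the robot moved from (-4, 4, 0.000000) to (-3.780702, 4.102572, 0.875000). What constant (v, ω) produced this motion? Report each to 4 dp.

Δθ = 0.875000 − 0.000000 = 0.875000
ω = Δθ/dt = 0.875000/0.5 = 1.7500
R = Δx/(sin θ' − sin θ) = 0.2857
v = R·ω = 0.2857·1.7500 = 0.5000

v = 0.5000, ω = 1.7500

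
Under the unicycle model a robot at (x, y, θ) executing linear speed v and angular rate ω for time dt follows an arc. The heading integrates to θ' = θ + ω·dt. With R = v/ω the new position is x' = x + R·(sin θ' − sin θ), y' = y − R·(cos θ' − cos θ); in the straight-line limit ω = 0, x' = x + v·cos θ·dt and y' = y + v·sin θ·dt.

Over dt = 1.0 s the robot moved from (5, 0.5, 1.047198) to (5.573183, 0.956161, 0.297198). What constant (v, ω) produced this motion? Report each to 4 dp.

v = 0.7500, ω = -0.7500

Δθ = 0.297198 − 1.047198 = -0.750000
ω = Δθ/dt = -0.750000/1.0 = -0.7500
R = Δx/(sin θ' − sin θ) = -1.0000
v = R·ω = -1.0000·-0.7500 = 0.7500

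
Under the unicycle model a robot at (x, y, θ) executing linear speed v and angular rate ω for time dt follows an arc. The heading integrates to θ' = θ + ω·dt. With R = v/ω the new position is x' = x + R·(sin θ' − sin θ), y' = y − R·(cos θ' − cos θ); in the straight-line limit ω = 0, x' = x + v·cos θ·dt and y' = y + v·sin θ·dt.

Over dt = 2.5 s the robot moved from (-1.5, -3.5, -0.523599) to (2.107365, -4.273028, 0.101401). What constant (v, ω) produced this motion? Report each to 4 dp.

Δθ = 0.101401 − -0.523599 = 0.625000
ω = Δθ/dt = 0.625000/2.5 = 0.2500
R = Δx/(sin θ' − sin θ) = 6.0000
v = R·ω = 6.0000·0.2500 = 1.5000

v = 1.5000, ω = 0.2500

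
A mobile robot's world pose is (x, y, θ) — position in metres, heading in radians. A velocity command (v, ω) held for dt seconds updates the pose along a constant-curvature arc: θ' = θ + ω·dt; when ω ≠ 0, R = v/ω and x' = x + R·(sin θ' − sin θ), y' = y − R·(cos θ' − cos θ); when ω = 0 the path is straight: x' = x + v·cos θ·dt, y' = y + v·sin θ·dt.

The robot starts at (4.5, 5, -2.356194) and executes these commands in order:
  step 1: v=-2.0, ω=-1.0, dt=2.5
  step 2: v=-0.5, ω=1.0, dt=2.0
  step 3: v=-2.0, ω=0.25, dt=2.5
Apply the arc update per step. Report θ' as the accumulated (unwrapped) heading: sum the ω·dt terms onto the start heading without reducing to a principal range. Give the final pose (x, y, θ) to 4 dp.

(12.5948, 5.5167, -2.2312)

step 1: θ'=-4.8562 (R=2.0000) → pose (7.8936, 3.2992, -4.8562)
step 2: θ'=-2.8562 (R=-0.5000) → pose (8.5292, 2.7477, -2.8562)
step 3: θ'=-2.2312 (R=-8.0000) → pose (12.5948, 5.5167, -2.2312)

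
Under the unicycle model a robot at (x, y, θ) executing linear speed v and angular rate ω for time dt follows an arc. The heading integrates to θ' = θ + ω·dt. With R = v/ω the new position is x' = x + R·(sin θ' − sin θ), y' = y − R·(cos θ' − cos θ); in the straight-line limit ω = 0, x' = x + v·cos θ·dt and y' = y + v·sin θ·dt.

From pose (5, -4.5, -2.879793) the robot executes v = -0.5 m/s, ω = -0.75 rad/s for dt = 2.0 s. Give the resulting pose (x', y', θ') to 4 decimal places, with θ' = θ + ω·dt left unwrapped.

θ' = -2.8798 + -0.75·2.0 = -4.3798
R = v/ω = -0.5/-0.75 = 0.6667
x' = 5 + 0.6667·(sin -4.3798 − sin -2.8798) = 5.8027
y' = -4.5 − 0.6667·(cos -4.3798 − cos -2.8798) = -4.9263

(5.8027, -4.9263, -4.3798)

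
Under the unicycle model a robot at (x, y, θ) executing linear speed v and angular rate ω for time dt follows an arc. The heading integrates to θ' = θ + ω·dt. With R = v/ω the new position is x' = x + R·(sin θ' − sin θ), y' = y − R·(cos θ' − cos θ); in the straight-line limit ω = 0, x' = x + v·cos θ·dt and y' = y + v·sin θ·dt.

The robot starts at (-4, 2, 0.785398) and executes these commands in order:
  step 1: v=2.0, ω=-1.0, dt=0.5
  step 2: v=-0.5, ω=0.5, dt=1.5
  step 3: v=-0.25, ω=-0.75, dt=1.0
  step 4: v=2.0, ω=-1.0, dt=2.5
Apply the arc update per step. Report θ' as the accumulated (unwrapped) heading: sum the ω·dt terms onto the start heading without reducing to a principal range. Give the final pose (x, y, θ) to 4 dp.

step 1: θ'=0.2854 (R=-2.0000) → pose (-3.1489, 2.5049, 0.2854)
step 2: θ'=1.0354 (R=-1.0000) → pose (-3.7274, 2.0555, 1.0354)
step 3: θ'=0.2854 (R=0.3333) → pose (-3.9202, 1.9057, 0.2854)
step 4: θ'=-2.2146 (R=-2.0000) → pose (-1.7575, -1.2139, -2.2146)

(-1.7575, -1.2139, -2.2146)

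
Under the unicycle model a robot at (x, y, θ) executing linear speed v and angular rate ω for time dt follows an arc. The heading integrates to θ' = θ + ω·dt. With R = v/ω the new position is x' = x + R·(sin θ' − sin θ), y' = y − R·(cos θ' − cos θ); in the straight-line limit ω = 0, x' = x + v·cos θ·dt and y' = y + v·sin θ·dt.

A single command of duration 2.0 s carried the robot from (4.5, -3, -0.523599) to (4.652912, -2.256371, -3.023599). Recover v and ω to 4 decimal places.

Δθ = -3.023599 − -0.523599 = -2.500000
ω = Δθ/dt = -2.500000/2.0 = -1.2500
R = −Δy/(cos θ' − cos θ) = 0.4000
v = R·ω = 0.4000·-1.2500 = -0.5000

v = -0.5000, ω = -1.2500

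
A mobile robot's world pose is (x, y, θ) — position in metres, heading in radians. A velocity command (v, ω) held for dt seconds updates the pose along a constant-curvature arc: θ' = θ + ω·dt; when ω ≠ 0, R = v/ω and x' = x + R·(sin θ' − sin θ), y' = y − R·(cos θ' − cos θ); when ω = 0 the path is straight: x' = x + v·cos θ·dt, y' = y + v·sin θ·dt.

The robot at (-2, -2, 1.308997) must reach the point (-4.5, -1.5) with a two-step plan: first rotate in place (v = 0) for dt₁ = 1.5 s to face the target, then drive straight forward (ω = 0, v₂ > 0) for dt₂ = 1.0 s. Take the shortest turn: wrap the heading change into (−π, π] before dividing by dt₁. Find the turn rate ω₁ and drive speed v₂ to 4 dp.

ω₁ = 1.0901, v₂ = 2.5495

heading to target = atan2(-1.5−-2, -4.5−-2) = 2.9442
Δθ = wrap(2.9442 − 1.3090) = 1.6352; ω₁ = Δθ/dt₁ = 1.0901
distance = √((-4.5−-2)² + (-1.5−-2)²) = 2.5495; v₂ = distance/dt₂ = 2.5495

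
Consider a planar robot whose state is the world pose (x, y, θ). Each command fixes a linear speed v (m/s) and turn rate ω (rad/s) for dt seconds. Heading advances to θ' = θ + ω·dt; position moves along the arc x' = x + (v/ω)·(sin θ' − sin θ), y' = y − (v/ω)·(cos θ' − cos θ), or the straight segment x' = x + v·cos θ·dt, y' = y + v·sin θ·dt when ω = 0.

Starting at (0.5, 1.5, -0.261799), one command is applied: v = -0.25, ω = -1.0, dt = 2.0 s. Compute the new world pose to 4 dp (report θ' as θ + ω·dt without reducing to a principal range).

(0.3721, 1.9008, -2.2618)

θ' = -0.2618 + -1.0·2.0 = -2.2618
R = v/ω = -0.25/-1.0 = 0.2500
x' = 0.5 + 0.2500·(sin -2.2618 − sin -0.2618) = 0.3721
y' = 1.5 − 0.2500·(cos -2.2618 − cos -0.2618) = 1.9008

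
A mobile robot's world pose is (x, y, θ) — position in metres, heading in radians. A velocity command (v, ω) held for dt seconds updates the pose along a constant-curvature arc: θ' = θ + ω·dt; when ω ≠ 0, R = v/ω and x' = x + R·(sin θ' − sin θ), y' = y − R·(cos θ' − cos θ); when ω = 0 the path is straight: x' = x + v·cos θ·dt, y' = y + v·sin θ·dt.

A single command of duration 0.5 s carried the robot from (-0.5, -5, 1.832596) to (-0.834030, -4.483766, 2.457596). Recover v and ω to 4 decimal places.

Δθ = 2.457596 − 1.832596 = 0.625000
ω = Δθ/dt = 0.625000/0.5 = 1.2500
R = −Δy/(cos θ' − cos θ) = 1.0000
v = R·ω = 1.0000·1.2500 = 1.2500

v = 1.2500, ω = 1.2500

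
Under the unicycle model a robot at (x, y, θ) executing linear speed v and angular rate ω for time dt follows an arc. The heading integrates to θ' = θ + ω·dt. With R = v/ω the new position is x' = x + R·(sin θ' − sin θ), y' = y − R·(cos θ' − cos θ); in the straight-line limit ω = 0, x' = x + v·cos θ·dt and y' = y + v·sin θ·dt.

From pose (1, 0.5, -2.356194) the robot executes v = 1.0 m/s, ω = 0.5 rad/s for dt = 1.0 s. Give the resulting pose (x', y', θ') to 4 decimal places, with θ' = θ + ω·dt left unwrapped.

θ' = -2.3562 + 0.5·1.0 = -1.8562
R = v/ω = 1.0/0.5 = 2.0000
x' = 1 + 2.0000·(sin -1.8562 − sin -2.3562) = 0.4951
y' = 0.5 − 2.0000·(cos -1.8562 − cos -2.3562) = -0.3511

(0.4951, -0.3511, -1.8562)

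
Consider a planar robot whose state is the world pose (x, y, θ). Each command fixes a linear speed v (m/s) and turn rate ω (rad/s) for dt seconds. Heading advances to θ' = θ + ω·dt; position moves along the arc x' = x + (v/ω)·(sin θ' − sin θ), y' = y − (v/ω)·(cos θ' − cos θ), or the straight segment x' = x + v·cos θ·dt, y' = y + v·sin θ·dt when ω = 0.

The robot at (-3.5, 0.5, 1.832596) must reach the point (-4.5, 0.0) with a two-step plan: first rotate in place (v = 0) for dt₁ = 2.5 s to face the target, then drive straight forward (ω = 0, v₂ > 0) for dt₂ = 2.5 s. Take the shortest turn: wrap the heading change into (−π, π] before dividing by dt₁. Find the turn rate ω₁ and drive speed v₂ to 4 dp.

heading to target = atan2(0−0.5, -4.5−-3.5) = -2.6779
Δθ = wrap(-2.6779 − 1.8326) = 1.7726; ω₁ = Δθ/dt₁ = 0.7091
distance = √((-4.5−-3.5)² + (0−0.5)²) = 1.1180; v₂ = distance/dt₂ = 0.4472

ω₁ = 0.7091, v₂ = 0.4472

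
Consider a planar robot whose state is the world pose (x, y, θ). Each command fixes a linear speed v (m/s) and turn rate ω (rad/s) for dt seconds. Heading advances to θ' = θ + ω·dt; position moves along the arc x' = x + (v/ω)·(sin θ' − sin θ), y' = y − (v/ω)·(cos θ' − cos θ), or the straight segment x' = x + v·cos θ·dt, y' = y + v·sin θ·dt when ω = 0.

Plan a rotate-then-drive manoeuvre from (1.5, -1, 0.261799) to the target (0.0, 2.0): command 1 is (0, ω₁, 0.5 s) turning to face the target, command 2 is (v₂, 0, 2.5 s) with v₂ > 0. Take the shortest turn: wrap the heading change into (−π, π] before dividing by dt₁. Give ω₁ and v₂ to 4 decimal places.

ω₁ = 3.5453, v₂ = 1.3416

heading to target = atan2(2−-1, 0−1.5) = 2.0344
Δθ = wrap(2.0344 − 0.2618) = 1.7726; ω₁ = Δθ/dt₁ = 3.5453
distance = √((0−1.5)² + (2−-1)²) = 3.3541; v₂ = distance/dt₂ = 1.3416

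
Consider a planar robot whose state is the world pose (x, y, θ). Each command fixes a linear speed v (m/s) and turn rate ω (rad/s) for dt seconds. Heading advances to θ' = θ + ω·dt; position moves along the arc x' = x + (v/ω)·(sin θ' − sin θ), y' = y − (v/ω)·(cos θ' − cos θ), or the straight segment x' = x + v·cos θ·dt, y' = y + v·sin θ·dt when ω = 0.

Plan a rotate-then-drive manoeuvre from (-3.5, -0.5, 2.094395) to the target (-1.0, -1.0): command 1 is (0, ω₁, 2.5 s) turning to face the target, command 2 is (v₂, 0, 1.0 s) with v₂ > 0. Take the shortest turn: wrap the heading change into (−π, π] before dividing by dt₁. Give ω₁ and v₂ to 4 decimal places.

heading to target = atan2(-1−-0.5, -1−-3.5) = -0.1974
Δθ = wrap(-0.1974 − 2.0944) = -2.2918; ω₁ = Δθ/dt₁ = -0.9167
distance = √((-1−-3.5)² + (-1−-0.5)²) = 2.5495; v₂ = distance/dt₂ = 2.5495

ω₁ = -0.9167, v₂ = 2.5495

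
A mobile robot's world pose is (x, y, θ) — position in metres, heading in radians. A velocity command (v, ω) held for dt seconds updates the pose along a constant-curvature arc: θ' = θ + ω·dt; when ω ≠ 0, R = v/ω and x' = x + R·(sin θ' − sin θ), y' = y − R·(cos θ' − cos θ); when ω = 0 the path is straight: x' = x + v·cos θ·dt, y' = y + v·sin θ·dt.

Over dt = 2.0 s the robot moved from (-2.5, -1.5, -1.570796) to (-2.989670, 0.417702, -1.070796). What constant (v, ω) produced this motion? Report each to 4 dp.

v = -1.0000, ω = 0.2500

Δθ = -1.070796 − -1.570796 = 0.500000
ω = Δθ/dt = 0.500000/2.0 = 0.2500
R = −Δy/(cos θ' − cos θ) = -4.0000
v = R·ω = -4.0000·0.2500 = -1.0000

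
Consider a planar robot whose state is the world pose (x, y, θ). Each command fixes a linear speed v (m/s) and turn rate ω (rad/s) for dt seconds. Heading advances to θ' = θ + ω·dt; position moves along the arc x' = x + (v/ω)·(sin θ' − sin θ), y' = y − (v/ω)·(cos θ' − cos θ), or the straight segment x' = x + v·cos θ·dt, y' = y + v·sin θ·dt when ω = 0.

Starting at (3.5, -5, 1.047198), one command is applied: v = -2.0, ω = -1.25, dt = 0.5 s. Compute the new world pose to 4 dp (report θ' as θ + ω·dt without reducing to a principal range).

θ' = 1.0472 + -1.25·0.5 = 0.4222
R = v/ω = -2.0/-1.25 = 1.6000
x' = 3.5 + 1.6000·(sin 0.4222 − sin 1.0472) = 2.7700
y' = -5 − 1.6000·(cos 0.4222 − cos 1.0472) = -5.6595

(2.7700, -5.6595, 0.4222)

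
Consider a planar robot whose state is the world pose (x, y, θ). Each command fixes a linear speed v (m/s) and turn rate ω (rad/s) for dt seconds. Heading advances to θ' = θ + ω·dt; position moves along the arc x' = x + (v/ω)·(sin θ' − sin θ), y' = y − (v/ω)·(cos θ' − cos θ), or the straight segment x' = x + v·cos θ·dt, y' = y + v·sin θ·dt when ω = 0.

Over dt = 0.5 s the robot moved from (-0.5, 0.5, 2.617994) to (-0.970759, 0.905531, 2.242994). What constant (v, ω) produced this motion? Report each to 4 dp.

v = 1.2500, ω = -0.7500

Δθ = 2.242994 − 2.617994 = -0.375000
ω = Δθ/dt = -0.375000/0.5 = -0.7500
R = Δx/(sin θ' − sin θ) = -1.6667
v = R·ω = -1.6667·-0.7500 = 1.2500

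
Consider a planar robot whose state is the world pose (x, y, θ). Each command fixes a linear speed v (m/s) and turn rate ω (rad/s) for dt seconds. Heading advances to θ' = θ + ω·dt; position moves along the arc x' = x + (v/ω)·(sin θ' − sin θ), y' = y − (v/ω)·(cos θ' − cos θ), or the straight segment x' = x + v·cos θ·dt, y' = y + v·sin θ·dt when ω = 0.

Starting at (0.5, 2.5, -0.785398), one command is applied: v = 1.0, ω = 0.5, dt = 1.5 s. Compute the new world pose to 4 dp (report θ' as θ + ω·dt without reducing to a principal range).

(1.8434, 1.9155, -0.0354)

θ' = -0.7854 + 0.5·1.5 = -0.0354
R = v/ω = 1.0/0.5 = 2.0000
x' = 0.5 + 2.0000·(sin -0.0354 − sin -0.7854) = 1.8434
y' = 2.5 − 2.0000·(cos -0.0354 − cos -0.7854) = 1.9155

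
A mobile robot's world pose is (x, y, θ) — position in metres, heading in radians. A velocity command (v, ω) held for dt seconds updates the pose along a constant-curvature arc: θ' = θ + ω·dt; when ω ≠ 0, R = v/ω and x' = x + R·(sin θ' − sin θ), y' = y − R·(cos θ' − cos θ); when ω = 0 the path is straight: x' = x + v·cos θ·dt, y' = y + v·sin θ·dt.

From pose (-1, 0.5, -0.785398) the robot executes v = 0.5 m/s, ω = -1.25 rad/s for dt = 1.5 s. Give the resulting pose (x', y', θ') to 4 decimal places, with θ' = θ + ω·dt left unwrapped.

(-1.0977, -0.1374, -2.6604)

θ' = -0.7854 + -1.25·1.5 = -2.6604
R = v/ω = 0.5/-1.25 = -0.4000
x' = -1 + -0.4000·(sin -2.6604 − sin -0.7854) = -1.0977
y' = 0.5 − -0.4000·(cos -2.6604 − cos -0.7854) = -0.1374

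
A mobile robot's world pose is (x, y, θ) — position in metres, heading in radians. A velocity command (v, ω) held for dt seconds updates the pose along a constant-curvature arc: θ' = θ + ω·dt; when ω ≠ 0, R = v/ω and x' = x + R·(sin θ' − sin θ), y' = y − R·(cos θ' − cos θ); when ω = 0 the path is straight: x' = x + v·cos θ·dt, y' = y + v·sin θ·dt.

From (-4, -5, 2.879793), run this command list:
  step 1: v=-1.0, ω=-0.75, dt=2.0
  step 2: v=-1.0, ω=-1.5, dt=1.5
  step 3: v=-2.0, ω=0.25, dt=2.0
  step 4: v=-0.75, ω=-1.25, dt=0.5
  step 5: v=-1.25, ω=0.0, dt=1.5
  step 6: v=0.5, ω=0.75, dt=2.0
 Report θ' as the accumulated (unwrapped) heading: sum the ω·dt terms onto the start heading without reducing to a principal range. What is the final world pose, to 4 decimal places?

(-7.8466, -2.9586, 0.5048)

step 1: θ'=1.3798 (R=1.3333) → pose (-3.0360, -6.5410, 1.3798)
step 2: θ'=-0.8702 (R=0.6667) → pose (-4.2002, -6.8442, -0.8702)
step 3: θ'=-0.3702 (R=-8.0000) → pose (-7.4214, -4.5436, -0.3702)
step 4: θ'=-0.9952 (R=0.6000) → pose (-7.7077, -4.3108, -0.9952)
step 5: θ'=-0.9952 (straight) → pose (-8.7283, -2.7379, -0.9952)
step 6: θ'=0.5048 (R=0.6667) → pose (-7.8466, -2.9586, 0.5048)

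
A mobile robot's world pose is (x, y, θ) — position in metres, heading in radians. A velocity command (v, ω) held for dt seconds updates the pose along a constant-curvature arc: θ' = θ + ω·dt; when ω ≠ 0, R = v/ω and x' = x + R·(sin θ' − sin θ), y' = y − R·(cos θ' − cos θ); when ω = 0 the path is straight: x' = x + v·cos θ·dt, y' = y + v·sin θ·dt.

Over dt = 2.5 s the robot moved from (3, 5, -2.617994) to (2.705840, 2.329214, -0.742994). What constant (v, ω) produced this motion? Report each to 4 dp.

v = 1.2500, ω = 0.7500

Δθ = -0.742994 − -2.617994 = 1.875000
ω = Δθ/dt = 1.875000/2.5 = 0.7500
R = −Δy/(cos θ' − cos θ) = 1.6667
v = R·ω = 1.6667·0.7500 = 1.2500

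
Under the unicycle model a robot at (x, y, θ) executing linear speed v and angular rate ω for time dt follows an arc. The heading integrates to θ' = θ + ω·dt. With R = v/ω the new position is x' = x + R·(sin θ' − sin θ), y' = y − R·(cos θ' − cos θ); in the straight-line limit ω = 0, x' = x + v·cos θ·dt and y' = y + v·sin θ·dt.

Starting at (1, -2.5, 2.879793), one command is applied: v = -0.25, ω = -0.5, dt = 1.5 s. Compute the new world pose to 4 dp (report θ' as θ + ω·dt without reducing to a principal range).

θ' = 2.8798 + -0.5·1.5 = 2.1298
R = v/ω = -0.25/-0.5 = 0.5000
x' = 1 + 0.5000·(sin 2.1298 − sin 2.8798) = 1.2945
y' = -2.5 − 0.5000·(cos 2.1298 − cos 2.8798) = -2.7178

(1.2945, -2.7178, 2.1298)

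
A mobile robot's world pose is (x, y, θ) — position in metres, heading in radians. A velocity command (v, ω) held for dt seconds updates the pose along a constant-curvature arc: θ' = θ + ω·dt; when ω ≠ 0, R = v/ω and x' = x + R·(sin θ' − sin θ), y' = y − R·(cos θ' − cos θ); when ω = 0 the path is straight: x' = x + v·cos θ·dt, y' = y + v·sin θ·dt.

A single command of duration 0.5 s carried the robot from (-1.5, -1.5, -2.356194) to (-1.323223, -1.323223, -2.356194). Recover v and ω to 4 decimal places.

Δθ = -2.356194 − -2.356194 = 0.000000
ω = Δθ/dt = 0.000000/0.5 = 0.0000
ω = 0 → v = (Δx·cos θ + Δy·sin θ)/dt = -0.5000

v = -0.5000, ω = 0.0000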